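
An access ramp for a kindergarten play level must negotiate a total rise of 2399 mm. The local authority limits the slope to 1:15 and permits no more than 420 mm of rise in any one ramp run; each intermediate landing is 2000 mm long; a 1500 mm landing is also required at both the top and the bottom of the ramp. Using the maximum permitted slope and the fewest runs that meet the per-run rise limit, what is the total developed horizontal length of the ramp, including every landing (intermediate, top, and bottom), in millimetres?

48985 mm

2399 / 420 = 5.71, so 6 ramp runs are needed. That means 5 intermediate landings.
Horizontal run for 2399 mm of rise at 1:15 is 2399 × 15 = 35985 mm.
Intermediate landings: 5 × 2000 = 10000 mm.
Top and bottom landings: 2 × 1500 = 3000 mm.
Total = 35985 + 10000 + 3000 = 48985 mm.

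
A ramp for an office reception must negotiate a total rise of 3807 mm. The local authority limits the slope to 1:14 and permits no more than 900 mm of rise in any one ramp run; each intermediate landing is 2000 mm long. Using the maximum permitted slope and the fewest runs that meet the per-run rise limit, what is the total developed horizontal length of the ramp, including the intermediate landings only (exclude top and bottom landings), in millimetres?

3807 / 900 = 4.230 → round up to 5 ramp runs. That means 4 intermediate landings.
Ramp run (horizontal) at 1:14: 3807 × 14 = 53298 mm.
Intermediate landings: 4 × 2000 = 8000 mm.
Developed length = 53298 + 8000 = 61298 mm.

61298 mm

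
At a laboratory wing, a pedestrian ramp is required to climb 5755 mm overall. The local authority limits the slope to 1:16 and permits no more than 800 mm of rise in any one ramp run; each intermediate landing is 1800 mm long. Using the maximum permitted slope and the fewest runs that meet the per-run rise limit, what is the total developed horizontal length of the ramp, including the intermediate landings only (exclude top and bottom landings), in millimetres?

104680 mm

5755 / 800 = 7.194 → round up to 8 ramp runs. That means 7 intermediate landings.
Ramp run (horizontal) at 1:16: 5755 × 16 = 92080 mm.
7 intermediate landings contribute 7 × 1800 = 12600 mm.
Developed length = 92080 + 12600 = 104680 mm.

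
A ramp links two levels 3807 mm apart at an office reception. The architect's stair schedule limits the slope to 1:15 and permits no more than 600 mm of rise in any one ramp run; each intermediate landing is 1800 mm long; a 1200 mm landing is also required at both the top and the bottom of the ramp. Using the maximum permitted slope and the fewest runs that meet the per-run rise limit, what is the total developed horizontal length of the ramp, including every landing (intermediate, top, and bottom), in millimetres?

At most 600 each: 3807/600 = 6.34, giving 7 ramp runs. That means 6 intermediate landings.
Horizontal run for 3807 mm of rise at 1:15 is 3807 × 15 = 57105 mm.
Intermediate landings: 6 × 1800 = 10800 mm.
Top and bottom landings: 2 × 1200 = 2400 mm.
Total = 57105 + 10800 + 2400 = 70305 mm.

70305 mm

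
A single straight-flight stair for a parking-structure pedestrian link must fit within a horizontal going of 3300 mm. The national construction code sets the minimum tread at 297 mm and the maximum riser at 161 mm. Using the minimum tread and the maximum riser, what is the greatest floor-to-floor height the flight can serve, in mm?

Treads that fit: ⌊3300 / 297⌋ = 11.
Risers = treads + 1 = 12.
Maximum height = 12 × 161 = 1932 mm.

1932 mm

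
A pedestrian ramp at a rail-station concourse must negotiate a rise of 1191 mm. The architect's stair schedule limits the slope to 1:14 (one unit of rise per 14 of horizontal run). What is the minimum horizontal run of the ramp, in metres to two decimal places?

16.67 m

At 1:14 the run is 14 × 1191 = 16674 mm.
16674 mm = 16.67 m.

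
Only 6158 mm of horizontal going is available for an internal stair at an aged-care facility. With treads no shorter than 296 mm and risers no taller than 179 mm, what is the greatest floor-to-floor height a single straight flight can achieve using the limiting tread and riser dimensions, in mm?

3759 mm

6158 / 296 = 20.80, so 20 treads fit.
Risers = treads + 1 = 21.
Maximum height = 21 × 179 = 3759 mm.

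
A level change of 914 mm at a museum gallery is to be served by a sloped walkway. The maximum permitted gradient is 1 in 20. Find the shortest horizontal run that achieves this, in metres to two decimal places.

18.28 m

At 1:20 the run is 20 × 914 = 18280 mm.
18280 mm = 18.28 m.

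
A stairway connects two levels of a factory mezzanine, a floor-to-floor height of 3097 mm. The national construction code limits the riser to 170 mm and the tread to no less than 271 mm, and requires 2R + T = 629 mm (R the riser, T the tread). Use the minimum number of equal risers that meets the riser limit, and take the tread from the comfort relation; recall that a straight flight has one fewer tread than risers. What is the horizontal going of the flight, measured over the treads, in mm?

5454 mm

3097 / 170 = 18.218 → round up to 19 risers.
Each riser is 3097/19 = 163 mm (≤ 170 mm).
T = 629 − 2·163 = 303 mm, which satisfies the 271 mm minimum.
19 risers give 18 treads; going = 18 × 303 = 5454 mm.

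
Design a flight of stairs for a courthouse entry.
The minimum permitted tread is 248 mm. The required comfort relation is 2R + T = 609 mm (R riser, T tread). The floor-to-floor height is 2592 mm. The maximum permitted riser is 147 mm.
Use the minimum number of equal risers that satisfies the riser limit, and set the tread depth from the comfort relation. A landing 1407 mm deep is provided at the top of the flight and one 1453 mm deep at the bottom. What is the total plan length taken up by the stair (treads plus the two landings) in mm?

8317 mm

2592 / 147 = 17.633 → round up to 18 risers.
Riser R = 2592 / 18 = 144 mm, within the 147 mm limit.
T = 609 − 2·144 = 321 mm, which satisfies the 248 mm minimum.
Going = (18 − 1) × 321 = 5457 mm.
Enclosure = 5457 + 1407 + 1453 = 8317 mm.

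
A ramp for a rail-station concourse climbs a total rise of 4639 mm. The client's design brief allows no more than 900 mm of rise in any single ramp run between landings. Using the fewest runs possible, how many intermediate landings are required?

5 intermediate landings

4639 / 900 = 5.15, so 6 ramp runs are needed.
6 runs are separated by 5 intermediate landings.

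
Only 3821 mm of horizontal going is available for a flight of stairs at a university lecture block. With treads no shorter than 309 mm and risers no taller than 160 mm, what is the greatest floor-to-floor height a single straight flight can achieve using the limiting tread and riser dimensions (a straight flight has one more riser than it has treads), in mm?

3821 / 309 = 12.37, so 12 treads fit.
Risers = treads + 1 = 13.
Maximum height = 13 × 160 = 2080 mm.

2080 mm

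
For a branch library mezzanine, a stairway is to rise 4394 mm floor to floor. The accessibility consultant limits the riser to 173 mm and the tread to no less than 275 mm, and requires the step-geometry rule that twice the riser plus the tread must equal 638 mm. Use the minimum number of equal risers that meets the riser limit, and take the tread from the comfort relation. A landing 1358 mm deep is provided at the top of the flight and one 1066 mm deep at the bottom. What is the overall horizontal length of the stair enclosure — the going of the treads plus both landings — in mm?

At most 173 each: 4394/173 = 25.40, giving 26 risers.
Riser R = 4394 / 26 = 169 mm, within the 173 mm limit.
From 2R + T = 638: T = 638 − 338 = 300 mm.
26 risers give 25 treads; going = 25 × 300 = 7500 mm.
Enclosure = 7500 + 1358 + 1066 = 9924 mm.

9924 mm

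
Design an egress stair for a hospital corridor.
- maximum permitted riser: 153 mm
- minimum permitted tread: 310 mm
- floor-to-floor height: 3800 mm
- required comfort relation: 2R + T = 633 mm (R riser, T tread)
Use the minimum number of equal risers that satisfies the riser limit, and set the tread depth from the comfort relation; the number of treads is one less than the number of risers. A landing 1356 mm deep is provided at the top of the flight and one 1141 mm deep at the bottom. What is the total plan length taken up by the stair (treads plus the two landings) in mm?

10393 mm

3800 / 153 = 24.837 → round up to 25 risers.
Riser R = 3800 / 25 = 152 mm, within the 153 mm limit.
T = 633 − 2·152 = 329 mm, which satisfies the 310 mm minimum.
25 risers give 24 treads; going = 24 × 329 = 7896 mm.
Add landings: 7896 + 1356 + 1141 = 10393 mm.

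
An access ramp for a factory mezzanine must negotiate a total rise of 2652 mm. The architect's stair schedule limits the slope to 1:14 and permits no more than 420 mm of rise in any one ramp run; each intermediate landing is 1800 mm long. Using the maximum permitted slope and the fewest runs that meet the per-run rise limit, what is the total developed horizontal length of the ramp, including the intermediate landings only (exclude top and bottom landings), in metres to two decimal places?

2652 / 420 = 6.314 → round up to 7 ramp runs. That means 6 intermediate landings.
Horizontal run for 2652 mm of rise at 1:14 is 2652 × 14 = 37128 mm.
6 intermediate landings contribute 6 × 1800 = 10800 mm.
Developed length = 37128 + 10800 = 47928 mm.
= 47.93 m.

47.93 m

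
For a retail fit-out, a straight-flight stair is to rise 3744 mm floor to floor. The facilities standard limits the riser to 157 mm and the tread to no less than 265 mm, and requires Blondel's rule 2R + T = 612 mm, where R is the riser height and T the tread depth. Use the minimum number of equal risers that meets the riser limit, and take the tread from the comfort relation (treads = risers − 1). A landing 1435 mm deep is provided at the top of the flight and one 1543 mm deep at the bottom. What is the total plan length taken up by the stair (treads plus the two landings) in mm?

3744 / 157 = 23.847 → round up to 24 risers.
Riser R = 3744 / 24 = 156 mm, within the 157 mm limit.
From 2R + T = 612: T = 612 − 312 = 300 mm.
Treads = 24 − 1 = 23; going = 23 × 300 = 6900 mm.
Enclosure = 6900 + 1435 + 1543 = 9878 mm.

9878 mm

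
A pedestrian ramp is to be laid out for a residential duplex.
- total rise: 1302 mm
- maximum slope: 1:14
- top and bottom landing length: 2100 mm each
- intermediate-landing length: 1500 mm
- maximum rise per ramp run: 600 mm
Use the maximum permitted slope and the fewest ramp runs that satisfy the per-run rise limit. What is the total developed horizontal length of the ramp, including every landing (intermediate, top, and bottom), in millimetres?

25428 mm

1302 / 600 = 2.170 → round up to 3 ramp runs. That means 2 intermediate landings.
Ramp run (horizontal) at 1:14: 1302 × 14 = 18228 mm.
2 intermediate landings contribute 2 × 1500 = 3000 mm.
Top and bottom landings: 2 × 2100 = 4200 mm.
Total = 18228 + 3000 + 4200 = 25428 mm.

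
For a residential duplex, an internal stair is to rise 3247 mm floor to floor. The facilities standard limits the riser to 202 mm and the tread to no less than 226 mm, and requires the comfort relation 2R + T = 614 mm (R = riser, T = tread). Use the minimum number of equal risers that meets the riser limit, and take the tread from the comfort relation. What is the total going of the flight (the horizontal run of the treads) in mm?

3247 / 202 = 16.074 → round up to 17 risers.
Riser R = 3247 / 17 = 191 mm, within the 202 mm limit.
Tread T = 614 − 2 × 191 = 232 mm (≥ 226 mm).
17 risers give 16 treads; going = 16 × 232 = 3712 mm.

3712 mm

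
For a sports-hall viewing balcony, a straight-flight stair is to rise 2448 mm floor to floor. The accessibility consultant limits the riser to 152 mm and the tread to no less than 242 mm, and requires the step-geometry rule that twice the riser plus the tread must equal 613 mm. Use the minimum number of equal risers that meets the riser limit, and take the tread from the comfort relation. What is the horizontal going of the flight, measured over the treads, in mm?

⌈2448/152⌉ = 17 risers.
Each riser is 2448/17 = 144 mm (≤ 152 mm).
Tread T = 613 − 2 × 144 = 325 mm (≥ 242 mm).
17 risers give 16 treads; going = 16 × 325 = 5200 mm.

5200 mm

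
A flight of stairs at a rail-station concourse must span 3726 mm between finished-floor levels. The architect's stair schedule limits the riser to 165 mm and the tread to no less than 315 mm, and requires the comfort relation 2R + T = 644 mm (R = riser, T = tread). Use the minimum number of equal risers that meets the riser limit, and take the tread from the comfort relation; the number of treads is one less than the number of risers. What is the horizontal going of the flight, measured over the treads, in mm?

7040 mm

3726 / 165 = 22.58, so 23 risers are needed.
Riser R = 3726 / 23 = 162 mm, within the 165 mm limit.
From 2R + T = 644: T = 644 − 324 = 320 mm.
Treads = 23 − 1 = 22; going = 22 × 320 = 7040 mm.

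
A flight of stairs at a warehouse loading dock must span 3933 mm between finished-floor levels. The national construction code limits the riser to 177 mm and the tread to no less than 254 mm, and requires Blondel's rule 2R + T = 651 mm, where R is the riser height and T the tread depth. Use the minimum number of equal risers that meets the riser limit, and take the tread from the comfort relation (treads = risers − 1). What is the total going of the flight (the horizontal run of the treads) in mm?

At most 177 each: 3933/177 = 22.22, giving 23 risers.
Riser R = 3933 / 23 = 171 mm, within the 177 mm limit.
Tread T = 651 − 2 × 171 = 309 mm (≥ 254 mm).
Treads = 23 − 1 = 22; going = 22 × 309 = 6798 mm.

6798 mm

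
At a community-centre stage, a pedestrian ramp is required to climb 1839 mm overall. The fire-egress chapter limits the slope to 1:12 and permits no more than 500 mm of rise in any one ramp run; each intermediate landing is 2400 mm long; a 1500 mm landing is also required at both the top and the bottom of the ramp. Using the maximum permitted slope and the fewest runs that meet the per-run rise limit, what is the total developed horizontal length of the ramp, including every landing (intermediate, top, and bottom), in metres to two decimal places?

⌈1839/500⌉ = 4 ramp runs. That means 3 intermediate landings.
Ramp run (horizontal) at 1:12: 1839 × 12 = 22068 mm.
3 intermediate landings contribute 3 × 2400 = 7200 mm.
Top and bottom landings: 2 × 1500 = 3000 mm.
Total = 22068 + 7200 + 3000 = 32268 mm.
= 32.27 m.

32.27 m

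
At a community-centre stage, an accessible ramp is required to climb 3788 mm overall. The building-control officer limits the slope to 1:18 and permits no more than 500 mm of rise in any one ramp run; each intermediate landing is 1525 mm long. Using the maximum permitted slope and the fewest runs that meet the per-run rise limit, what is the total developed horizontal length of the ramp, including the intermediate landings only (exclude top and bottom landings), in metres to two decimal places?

78.86 m

⌈3788/500⌉ = 8 ramp runs. That means 7 intermediate landings.
Ramp run (horizontal) at 1:18: 3788 × 18 = 68184 mm.
7 intermediate landings contribute 7 × 1525 = 10675 mm.
Developed length = 68184 + 10675 = 78859 mm.
= 78.86 m.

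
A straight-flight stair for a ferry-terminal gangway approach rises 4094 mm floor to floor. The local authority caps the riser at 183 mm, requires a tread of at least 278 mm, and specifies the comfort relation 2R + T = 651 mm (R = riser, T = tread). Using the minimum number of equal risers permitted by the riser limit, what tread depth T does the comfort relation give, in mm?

295 mm

4094 / 183 = 22.37, so 23 risers are needed.
Each riser is 4094/23 = 178 mm (≤ 183 mm).
From 2R + T = 651: T = 651 − 356 = 295 mm.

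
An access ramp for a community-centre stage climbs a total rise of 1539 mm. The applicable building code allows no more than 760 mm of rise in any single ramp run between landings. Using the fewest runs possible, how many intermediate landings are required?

2 intermediate landings

At most 760 each: 1539/760 = 2.02, giving 3 ramp runs.
3 runs are separated by 2 intermediate landings.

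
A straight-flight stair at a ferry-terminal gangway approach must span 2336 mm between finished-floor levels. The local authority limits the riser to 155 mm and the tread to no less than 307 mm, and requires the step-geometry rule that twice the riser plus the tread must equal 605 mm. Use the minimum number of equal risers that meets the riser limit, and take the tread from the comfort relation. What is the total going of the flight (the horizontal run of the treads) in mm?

4695 mm

⌈2336/155⌉ = 16 risers.
Each riser is 2336/16 = 146 mm (≤ 155 mm).
T = 605 − 2·146 = 313 mm, which satisfies the 307 mm minimum.
Going = (16 − 1) × 313 = 4695 mm.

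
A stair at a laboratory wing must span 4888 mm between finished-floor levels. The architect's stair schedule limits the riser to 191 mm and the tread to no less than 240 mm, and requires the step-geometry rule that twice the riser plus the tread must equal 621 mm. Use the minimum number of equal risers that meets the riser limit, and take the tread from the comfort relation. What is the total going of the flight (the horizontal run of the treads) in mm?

6125 mm

At most 191 each: 4888/191 = 25.59, giving 26 risers.
Riser R = 4888 / 26 = 188 mm, within the 191 mm limit.
Tread T = 621 − 2 × 188 = 245 mm (≥ 240 mm).
Treads = 26 − 1 = 25; going = 25 × 245 = 6125 mm.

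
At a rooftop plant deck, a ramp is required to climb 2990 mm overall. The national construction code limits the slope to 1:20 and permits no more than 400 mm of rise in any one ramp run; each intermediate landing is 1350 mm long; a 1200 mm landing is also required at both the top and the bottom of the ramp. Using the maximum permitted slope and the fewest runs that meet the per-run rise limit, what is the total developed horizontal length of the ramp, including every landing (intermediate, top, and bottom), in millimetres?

2990 / 400 = 7.475 → round up to 8 ramp runs. That means 7 intermediate landings.
Ramp run (horizontal) at 1:20: 2990 × 20 = 59800 mm.
7 intermediate landings contribute 7 × 1350 = 9450 mm.
Top and bottom landings: 2 × 1200 = 2400 mm.
Total = 59800 + 9450 + 2400 = 71650 mm.

71650 mm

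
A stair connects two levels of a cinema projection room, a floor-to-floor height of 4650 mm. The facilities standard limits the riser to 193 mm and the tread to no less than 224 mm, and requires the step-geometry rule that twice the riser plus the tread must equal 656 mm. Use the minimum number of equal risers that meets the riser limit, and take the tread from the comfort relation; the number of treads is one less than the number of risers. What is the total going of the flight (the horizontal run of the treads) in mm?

⌈4650/193⌉ = 25 risers.
Riser R = 4650 / 25 = 186 mm, within the 193 mm limit.
Tread T = 656 − 2 × 186 = 284 mm (≥ 224 mm).
Going = (25 − 1) × 284 = 6816 mm.

6816 mm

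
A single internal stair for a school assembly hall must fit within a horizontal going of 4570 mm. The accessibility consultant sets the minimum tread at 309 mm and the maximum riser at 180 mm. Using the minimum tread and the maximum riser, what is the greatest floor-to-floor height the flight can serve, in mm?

4570 / 309 = 14.79, so 14 treads fit.
Risers = treads + 1 = 15.
Maximum height = 15 × 180 = 2700 mm.

2700 mm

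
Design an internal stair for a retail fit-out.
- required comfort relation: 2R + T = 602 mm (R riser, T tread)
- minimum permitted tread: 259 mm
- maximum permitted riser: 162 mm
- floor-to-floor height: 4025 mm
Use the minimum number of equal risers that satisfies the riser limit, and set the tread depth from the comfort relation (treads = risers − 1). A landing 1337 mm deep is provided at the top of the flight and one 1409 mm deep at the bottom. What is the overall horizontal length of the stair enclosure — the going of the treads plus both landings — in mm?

9466 mm

4025 / 162 = 24.85, so 25 risers are needed.
Each riser is 4025/25 = 161 mm (≤ 162 mm).
T = 602 − 2·161 = 280 mm, which satisfies the 259 mm minimum.
Going = (25 − 1) × 280 = 6720 mm.
Enclosure = 6720 + 1337 + 1409 = 9466 mm.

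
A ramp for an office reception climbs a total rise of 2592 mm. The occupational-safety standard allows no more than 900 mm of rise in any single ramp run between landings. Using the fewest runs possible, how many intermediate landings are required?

2 intermediate landings

⌈2592/900⌉ = 3 ramp runs.
3 runs are separated by 2 intermediate landings.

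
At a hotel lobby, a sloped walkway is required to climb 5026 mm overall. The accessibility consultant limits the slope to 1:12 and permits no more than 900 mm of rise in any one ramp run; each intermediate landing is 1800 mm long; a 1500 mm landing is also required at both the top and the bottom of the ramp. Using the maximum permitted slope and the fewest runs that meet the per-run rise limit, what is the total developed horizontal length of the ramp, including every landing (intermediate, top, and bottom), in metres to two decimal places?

⌈5026/900⌉ = 6 ramp runs. That means 5 intermediate landings.
Ramp run (horizontal) at 1:12: 5026 × 12 = 60312 mm.
Intermediate landings: 5 × 1800 = 9000 mm.
Top and bottom landings: 2 × 1500 = 3000 mm.
Total = 60312 + 9000 + 3000 = 72312 mm.
= 72.31 m.

72.31 m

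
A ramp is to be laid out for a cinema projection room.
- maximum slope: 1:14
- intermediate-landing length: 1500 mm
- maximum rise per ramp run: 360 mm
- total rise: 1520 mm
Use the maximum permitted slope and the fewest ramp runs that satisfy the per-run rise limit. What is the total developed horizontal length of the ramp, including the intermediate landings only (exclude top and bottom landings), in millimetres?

27280 mm

1520 / 360 = 4.222 → round up to 5 ramp runs. That means 4 intermediate landings.
Ramp run (horizontal) at 1:14: 1520 × 14 = 21280 mm.
4 intermediate landings contribute 4 × 1500 = 6000 mm.
Developed length = 21280 + 6000 = 27280 mm.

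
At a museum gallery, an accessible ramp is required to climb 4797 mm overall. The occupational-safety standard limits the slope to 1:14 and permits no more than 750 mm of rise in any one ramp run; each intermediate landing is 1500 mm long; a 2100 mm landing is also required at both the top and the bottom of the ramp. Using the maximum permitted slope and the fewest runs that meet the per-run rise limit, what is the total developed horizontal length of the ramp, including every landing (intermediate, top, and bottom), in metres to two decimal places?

80.36 m

⌈4797/750⌉ = 7 ramp runs. That means 6 intermediate landings.
Horizontal run for 4797 mm of rise at 1:14 is 4797 × 14 = 67158 mm.
Intermediate landings: 6 × 1500 = 9000 mm.
Top and bottom landings: 2 × 2100 = 4200 mm.
Total = 67158 + 9000 + 4200 = 80358 mm.
= 80.36 m.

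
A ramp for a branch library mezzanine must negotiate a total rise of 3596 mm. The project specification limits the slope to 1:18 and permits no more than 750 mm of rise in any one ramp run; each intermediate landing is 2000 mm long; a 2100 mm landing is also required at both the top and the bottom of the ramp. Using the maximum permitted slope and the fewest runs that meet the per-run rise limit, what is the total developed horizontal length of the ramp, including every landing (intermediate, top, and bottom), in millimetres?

76928 mm

⌈3596/750⌉ = 5 ramp runs. That means 4 intermediate landings.
Horizontal run for 3596 mm of rise at 1:18 is 3596 × 18 = 64728 mm.
Intermediate landings: 4 × 2000 = 8000 mm.
Top and bottom landings: 2 × 2100 = 4200 mm.
Total = 64728 + 8000 + 4200 = 76928 mm.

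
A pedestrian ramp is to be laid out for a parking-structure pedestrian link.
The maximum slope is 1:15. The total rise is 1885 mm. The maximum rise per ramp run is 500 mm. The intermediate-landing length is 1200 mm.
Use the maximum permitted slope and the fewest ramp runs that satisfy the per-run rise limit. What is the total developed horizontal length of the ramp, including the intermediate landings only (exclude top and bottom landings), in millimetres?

1885 / 500 = 3.770 → round up to 4 ramp runs. That means 3 intermediate landings.
Horizontal run for 1885 mm of rise at 1:15 is 1885 × 15 = 28275 mm.
Intermediate landings: 3 × 1200 = 3600 mm.
Developed length = 28275 + 3600 = 31875 mm.

31875 mm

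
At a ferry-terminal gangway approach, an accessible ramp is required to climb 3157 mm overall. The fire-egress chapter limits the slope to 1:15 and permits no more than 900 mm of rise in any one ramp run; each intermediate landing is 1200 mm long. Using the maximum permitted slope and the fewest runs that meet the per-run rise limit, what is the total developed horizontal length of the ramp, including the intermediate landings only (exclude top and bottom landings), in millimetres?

50955 mm

3157 / 900 = 3.508 → round up to 4 ramp runs. That means 3 intermediate landings.
Horizontal run for 3157 mm of rise at 1:15 is 3157 × 15 = 47355 mm.
3 intermediate landings contribute 3 × 1200 = 3600 mm.
Total developed length = 47355 + 3600 = 50955 mm.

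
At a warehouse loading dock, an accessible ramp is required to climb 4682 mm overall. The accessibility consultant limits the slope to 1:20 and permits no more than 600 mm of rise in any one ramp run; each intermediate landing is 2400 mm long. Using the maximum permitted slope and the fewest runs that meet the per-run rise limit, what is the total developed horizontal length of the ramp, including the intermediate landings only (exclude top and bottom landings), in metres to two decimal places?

110.44 m

4682 / 600 = 7.803 → round up to 8 ramp runs. That means 7 intermediate landings.
Horizontal run for 4682 mm of rise at 1:20 is 4682 × 20 = 93640 mm.
7 intermediate landings contribute 7 × 2400 = 16800 mm.
Developed length = 93640 + 16800 = 110440 mm.
= 110.44 m.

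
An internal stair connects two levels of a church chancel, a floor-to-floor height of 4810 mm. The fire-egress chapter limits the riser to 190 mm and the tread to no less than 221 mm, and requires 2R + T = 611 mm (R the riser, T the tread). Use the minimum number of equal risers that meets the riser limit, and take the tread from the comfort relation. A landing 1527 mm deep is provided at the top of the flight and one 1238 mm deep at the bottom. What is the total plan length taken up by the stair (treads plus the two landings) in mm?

8790 mm

At most 190 each: 4810/190 = 25.32, giving 26 risers.
R = 4810 ÷ 26 = 185 mm.
Tread T = 611 − 2 × 185 = 241 mm (≥ 221 mm).
26 risers give 25 treads; going = 25 × 241 = 6025 mm.
Add landings: 6025 + 1527 + 1238 = 8790 mm.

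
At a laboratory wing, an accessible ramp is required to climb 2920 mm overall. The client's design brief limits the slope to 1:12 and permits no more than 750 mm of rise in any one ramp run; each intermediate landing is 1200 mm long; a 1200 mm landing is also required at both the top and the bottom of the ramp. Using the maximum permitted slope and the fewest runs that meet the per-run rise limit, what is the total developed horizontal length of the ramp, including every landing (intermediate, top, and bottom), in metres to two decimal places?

⌈2920/750⌉ = 4 ramp runs. That means 3 intermediate landings.
Horizontal run for 2920 mm of rise at 1:12 is 2920 × 12 = 35040 mm.
Intermediate landings: 3 × 1200 = 3600 mm.
Top and bottom landings: 2 × 1200 = 2400 mm.
Total = 35040 + 3600 + 2400 = 41040 mm.
= 41.04 m.

41.04 m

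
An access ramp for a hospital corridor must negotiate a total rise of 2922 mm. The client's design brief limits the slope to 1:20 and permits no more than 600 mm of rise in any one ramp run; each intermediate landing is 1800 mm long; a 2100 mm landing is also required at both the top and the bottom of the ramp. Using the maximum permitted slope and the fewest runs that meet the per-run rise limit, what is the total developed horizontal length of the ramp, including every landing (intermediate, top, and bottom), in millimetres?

69840 mm

2922 / 600 = 4.870 → round up to 5 ramp runs. That means 4 intermediate landings.
Horizontal run for 2922 mm of rise at 1:20 is 2922 × 20 = 58440 mm.
Intermediate landings: 4 × 1800 = 7200 mm.
Top and bottom landings: 2 × 2100 = 4200 mm.
Total = 58440 + 7200 + 4200 = 69840 mm.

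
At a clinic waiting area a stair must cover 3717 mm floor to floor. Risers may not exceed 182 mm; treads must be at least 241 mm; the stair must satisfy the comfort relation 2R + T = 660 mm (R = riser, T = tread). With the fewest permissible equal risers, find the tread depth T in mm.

306 mm

3717 / 182 = 20.42, so 21 risers are needed.
Riser R = 3717 / 21 = 177 mm, within the 182 mm limit.
From 2R + T = 660: T = 660 − 354 = 306 mm.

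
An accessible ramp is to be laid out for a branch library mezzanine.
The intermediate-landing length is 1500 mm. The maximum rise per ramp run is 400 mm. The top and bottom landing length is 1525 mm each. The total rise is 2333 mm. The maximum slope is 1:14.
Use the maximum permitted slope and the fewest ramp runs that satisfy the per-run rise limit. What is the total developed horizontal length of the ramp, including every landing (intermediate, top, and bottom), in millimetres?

43212 mm

2333 / 400 = 5.83, so 6 ramp runs are needed. That means 5 intermediate landings.
Horizontal run for 2333 mm of rise at 1:14 is 2333 × 14 = 32662 mm.
Intermediate landings: 5 × 1500 = 7500 mm.
Top and bottom landings: 2 × 1525 = 3050 mm.
Total = 32662 + 7500 + 3050 = 43212 mm.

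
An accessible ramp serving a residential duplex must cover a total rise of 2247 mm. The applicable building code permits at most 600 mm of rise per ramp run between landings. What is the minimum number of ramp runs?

4 runs

At most 600 each: 2247/600 = 3.75, giving 4 ramp runs.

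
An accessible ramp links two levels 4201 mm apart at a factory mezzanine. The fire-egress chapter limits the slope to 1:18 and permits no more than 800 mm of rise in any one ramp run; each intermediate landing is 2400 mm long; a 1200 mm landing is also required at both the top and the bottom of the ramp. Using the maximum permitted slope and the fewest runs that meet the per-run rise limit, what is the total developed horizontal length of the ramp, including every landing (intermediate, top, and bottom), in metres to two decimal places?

At most 800 each: 4201/800 = 5.25, giving 6 ramp runs. That means 5 intermediate landings.
Horizontal run for 4201 mm of rise at 1:18 is 4201 × 18 = 75618 mm.
5 intermediate landings contribute 5 × 2400 = 12000 mm.
Top and bottom landings: 2 × 1200 = 2400 mm.
Total = 75618 + 12000 + 2400 = 90018 mm.
= 90.02 m.

90.02 m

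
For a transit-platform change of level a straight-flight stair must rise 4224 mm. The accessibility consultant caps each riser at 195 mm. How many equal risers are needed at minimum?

22 risers

4224 / 195 = 21.66, so 22 risers are needed.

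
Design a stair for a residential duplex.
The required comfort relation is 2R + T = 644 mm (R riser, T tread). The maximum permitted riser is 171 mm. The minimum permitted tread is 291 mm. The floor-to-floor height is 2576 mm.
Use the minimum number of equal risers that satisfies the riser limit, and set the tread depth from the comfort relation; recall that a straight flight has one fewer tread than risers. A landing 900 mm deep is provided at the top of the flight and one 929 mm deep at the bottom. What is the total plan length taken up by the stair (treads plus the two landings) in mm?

At most 171 each: 2576/171 = 15.06, giving 16 risers.
Each riser is 2576/16 = 161 mm (≤ 171 mm).
Tread T = 644 − 2 × 161 = 322 mm (≥ 291 mm).
Going = (16 − 1) × 322 = 4830 mm.
Enclosure = 4830 + 900 + 929 = 6659 mm.

6659 mm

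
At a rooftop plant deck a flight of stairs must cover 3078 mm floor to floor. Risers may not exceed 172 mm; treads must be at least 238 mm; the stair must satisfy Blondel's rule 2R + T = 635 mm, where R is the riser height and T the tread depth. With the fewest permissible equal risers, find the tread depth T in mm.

At most 172 each: 3078/172 = 17.90, giving 18 risers.
R = 3078 ÷ 18 = 171 mm.
Tread T = 635 − 2 × 171 = 293 mm (≥ 238 mm).

293 mm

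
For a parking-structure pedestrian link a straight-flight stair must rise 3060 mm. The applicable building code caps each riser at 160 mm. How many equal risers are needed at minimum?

20 risers

⌈3060/160⌉ = 20 risers.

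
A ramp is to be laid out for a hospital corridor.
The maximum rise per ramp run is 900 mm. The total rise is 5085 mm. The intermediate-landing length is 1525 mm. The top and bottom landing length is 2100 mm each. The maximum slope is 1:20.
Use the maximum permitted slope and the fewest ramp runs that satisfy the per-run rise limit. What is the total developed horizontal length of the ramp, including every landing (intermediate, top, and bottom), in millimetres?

113525 mm

At most 900 each: 5085/900 = 5.65, giving 6 ramp runs. That means 5 intermediate landings.
Ramp run (horizontal) at 1:20: 5085 × 20 = 101700 mm.
Intermediate landings: 5 × 1525 = 7625 mm.
Top and bottom landings: 2 × 2100 = 4200 mm.
Total = 101700 + 7625 + 4200 = 113525 mm.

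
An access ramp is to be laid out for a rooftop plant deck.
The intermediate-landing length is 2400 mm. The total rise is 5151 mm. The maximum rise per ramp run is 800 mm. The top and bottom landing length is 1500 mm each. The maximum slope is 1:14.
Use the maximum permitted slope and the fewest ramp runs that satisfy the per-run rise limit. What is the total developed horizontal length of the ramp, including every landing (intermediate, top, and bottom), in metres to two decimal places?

89.51 m

5151 / 800 = 6.44, so 7 ramp runs are needed. That means 6 intermediate landings.
Horizontal run for 5151 mm of rise at 1:14 is 5151 × 14 = 72114 mm.
6 intermediate landings contribute 6 × 2400 = 14400 mm.
Top and bottom landings: 2 × 1500 = 3000 mm.
Total = 72114 + 14400 + 3000 = 89514 mm.
= 89.51 m.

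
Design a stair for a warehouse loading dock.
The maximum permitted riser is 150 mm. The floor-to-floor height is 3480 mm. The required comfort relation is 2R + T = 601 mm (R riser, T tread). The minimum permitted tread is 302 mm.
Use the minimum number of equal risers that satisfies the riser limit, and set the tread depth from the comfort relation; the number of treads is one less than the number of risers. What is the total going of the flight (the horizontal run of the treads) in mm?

7153 mm

3480 / 150 = 23.20, so 24 risers are needed.
Riser R = 3480 / 24 = 145 mm, within the 150 mm limit.
T = 601 − 2·145 = 311 mm, which satisfies the 302 mm minimum.
Treads = 24 − 1 = 23; going = 23 × 311 = 7153 mm.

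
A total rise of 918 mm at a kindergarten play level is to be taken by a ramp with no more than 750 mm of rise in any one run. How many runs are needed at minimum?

2 runs

⌈918/750⌉ = 2 ramp runs.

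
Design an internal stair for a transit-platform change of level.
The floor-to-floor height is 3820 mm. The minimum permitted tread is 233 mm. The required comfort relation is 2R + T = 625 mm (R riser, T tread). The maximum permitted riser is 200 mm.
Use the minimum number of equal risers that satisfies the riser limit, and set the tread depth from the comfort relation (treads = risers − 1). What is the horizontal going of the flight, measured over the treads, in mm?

4617 mm

3820 / 200 = 19.10, so 20 risers are needed.
Each riser is 3820/20 = 191 mm (≤ 200 mm).
From 2R + T = 625: T = 625 − 382 = 243 mm.
Going = (20 − 1) × 243 = 4617 mm.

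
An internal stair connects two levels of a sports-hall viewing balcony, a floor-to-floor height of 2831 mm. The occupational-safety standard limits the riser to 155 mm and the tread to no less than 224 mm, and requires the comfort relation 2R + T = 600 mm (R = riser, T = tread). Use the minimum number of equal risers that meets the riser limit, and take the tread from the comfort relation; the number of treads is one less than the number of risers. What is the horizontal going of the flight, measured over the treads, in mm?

2831 / 155 = 18.26, so 19 risers are needed.
Riser R = 2831 / 19 = 149 mm, within the 155 mm limit.
T = 600 − 2·149 = 302 mm, which satisfies the 224 mm minimum.
Going = (19 − 1) × 302 = 5436 mm.

5436 mm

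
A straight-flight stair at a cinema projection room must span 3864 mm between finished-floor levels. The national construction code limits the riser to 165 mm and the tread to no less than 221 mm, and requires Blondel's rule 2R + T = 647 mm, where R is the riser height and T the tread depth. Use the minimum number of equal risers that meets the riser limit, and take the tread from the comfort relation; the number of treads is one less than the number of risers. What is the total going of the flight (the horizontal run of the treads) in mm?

7475 mm

3864 / 165 = 23.42, so 24 risers are needed.
R = 3864 ÷ 24 = 161 mm.
T = 647 − 2·161 = 325 mm, which satisfies the 221 mm minimum.
24 risers give 23 treads; going = 23 × 325 = 7475 mm.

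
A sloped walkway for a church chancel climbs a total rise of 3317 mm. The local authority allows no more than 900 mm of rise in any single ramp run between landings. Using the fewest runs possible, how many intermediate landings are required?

3317 / 900 = 3.686 → round up to 4 ramp runs.
4 runs are separated by 3 intermediate landings.

3 intermediate landings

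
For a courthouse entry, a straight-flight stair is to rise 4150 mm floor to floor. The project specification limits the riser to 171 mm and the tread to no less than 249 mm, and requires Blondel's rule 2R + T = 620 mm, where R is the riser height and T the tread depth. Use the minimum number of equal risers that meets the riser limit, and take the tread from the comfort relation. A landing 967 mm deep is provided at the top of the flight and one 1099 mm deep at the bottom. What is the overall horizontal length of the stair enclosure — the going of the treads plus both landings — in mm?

At most 171 each: 4150/171 = 24.27, giving 25 risers.
Each riser is 4150/25 = 166 mm (≤ 171 mm).
T = 620 − 2·166 = 288 mm, which satisfies the 249 mm minimum.
Treads = 25 − 1 = 24; going = 24 × 288 = 6912 mm.
Add landings: 6912 + 967 + 1099 = 8978 mm.

8978 mm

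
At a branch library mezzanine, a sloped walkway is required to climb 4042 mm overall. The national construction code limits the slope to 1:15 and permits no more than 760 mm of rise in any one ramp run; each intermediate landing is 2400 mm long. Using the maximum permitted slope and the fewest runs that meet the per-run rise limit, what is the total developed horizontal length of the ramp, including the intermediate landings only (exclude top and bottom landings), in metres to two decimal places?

72.63 m

⌈4042/760⌉ = 6 ramp runs. That means 5 intermediate landings.
Ramp run (horizontal) at 1:15: 4042 × 15 = 60630 mm.
5 intermediate landings contribute 5 × 2400 = 12000 mm.
Total developed length = 60630 + 12000 = 72630 mm.
= 72.63 m.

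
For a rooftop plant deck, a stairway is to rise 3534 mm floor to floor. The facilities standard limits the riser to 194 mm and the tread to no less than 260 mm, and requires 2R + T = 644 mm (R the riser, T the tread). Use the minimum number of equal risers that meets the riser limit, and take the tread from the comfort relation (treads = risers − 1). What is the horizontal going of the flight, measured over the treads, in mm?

4896 mm

3534 / 194 = 18.22, so 19 risers are needed.
Riser R = 3534 / 19 = 186 mm, within the 194 mm limit.
Tread T = 644 − 2 × 186 = 272 mm (≥ 260 mm).
Treads = 19 − 1 = 18; going = 18 × 272 = 4896 mm.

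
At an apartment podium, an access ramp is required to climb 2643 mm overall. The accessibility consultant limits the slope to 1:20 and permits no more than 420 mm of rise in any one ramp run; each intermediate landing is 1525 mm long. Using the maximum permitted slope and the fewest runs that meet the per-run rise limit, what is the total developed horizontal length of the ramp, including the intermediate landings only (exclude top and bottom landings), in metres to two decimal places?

2643 / 420 = 6.29, so 7 ramp runs are needed. That means 6 intermediate landings.
Ramp run (horizontal) at 1:20: 2643 × 20 = 52860 mm.
Intermediate landings: 6 × 1525 = 9150 mm.
Total developed length = 52860 + 9150 = 62010 mm.
= 62.01 m.

62.01 m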